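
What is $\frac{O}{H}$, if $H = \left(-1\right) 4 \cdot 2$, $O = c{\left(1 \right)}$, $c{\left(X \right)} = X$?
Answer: $- \frac{1}{8} \approx -0.125$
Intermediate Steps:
$O = 1$
$H = -8$ ($H = \left(-4\right) 2 = -8$)
$\frac{O}{H} = 1 \frac{1}{-8} = 1 \left(- \frac{1}{8}\right) = - \frac{1}{8}$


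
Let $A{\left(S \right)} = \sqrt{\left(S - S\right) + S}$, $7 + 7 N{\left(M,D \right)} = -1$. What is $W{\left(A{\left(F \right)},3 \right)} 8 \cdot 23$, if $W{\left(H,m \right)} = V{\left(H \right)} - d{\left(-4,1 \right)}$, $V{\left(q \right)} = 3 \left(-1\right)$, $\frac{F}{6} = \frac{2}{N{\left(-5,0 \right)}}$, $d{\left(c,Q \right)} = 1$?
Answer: $-736$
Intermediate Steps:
$N{\left(M,D \right)} = - \frac{8}{7}$ ($N{\left(M,D \right)} = -1 + \frac{1}{7} \left(-1\right) = -1 - \frac{1}{7} = - \frac{8}{7}$)
$F = - \frac{21}{2}$ ($F = 6 \frac{2}{- \frac{8}{7}} = 6 \cdot 2 \left(- \frac{7}{8}\right) = 6 \left(- \frac{7}{4}\right) = - \frac{21}{2} \approx -10.5$)
$V{\left(q \right)} = -3$
$A{\left(S \right)} = \sqrt{S}$ ($A{\left(S \right)} = \sqrt{0 + S} = \sqrt{S}$)
$W{\left(H,m \right)} = -4$ ($W{\left(H,m \right)} = -3 - 1 = -4$)
$W{\left(A{\left(F \right)},3 \right)} 8 \cdot 23 = \left(-4\right) 8 \cdot 23 = \left(-32\right) 23 = -736$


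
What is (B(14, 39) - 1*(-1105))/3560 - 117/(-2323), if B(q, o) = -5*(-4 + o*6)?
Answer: 62397/1653976 ≈ 0.037725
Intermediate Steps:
B(q, o) = 20 - 30*o (B(q, o) = -5*(-4 + 6*o) = 20 - 30*o)
(B(14, 39) - 1*(-1105))/3560 - 117/(-2323) = ((20 - 30*39) - 1*(-1105))/3560 - 117/(-2323) = ((20 - 1170) + 1105)*(1/3560) - 117*(-1/2323) = (-1150 + 1105)*(1/3560) + 117/2323 = -45*1/3560 + 117/2323 = -9/712 + 117/2323 = 62397/1653976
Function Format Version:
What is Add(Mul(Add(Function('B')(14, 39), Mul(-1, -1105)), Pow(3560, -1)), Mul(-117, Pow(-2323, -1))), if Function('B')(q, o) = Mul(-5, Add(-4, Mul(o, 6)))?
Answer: Rational(62397, 1653976) ≈ 0.037725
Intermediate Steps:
Function('B')(q, o) = Add(20, Mul(-30, o)) (Function('B')(q, o) = Mul(-5, Add(-4, Mul(6, o))) = Add(20, Mul(-30, o)))
Add(Mul(Add(Function('B')(14, 39), Mul(-1, -1105)), Pow(3560, -1)), Mul(-117, Pow(-2323, -1))) = Add(Mul(Add(Add(20, Mul(-30, 39)), Mul(-1, -1105)), Pow(3560, -1)), Mul(-117, Pow(-2323, -1))) = Add(Mul(Add(Add(20, -1170), 1105), Rational(1, 3560)), Mul(-117, Rational(-1, 2323))) = Add(Mul(Add(-1150, 1105), Rational(1, 3560)), Rational(117, 2323)) = Add(Mul(-45, Rational(1, 3560)), Rational(117, 2323)) = Add(Rational(-9, 712), Rational(117, 2323)) = Rational(62397, 1653976)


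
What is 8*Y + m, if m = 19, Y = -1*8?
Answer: -45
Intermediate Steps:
Y = -8
8*Y + m = 8*(-8) + 19 = -64 + 19 = -45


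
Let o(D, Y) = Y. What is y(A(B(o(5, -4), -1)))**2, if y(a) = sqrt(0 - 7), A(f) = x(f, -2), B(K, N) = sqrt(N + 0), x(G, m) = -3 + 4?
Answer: -7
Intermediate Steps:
x(G, m) = 1
B(K, N) = sqrt(N)
A(f) = 1
y(a) = I*sqrt(7) (y(a) = sqrt(-7) = I*sqrt(7))
y(A(B(o(5, -4), -1)))**2 = (I*sqrt(7))**2 = -7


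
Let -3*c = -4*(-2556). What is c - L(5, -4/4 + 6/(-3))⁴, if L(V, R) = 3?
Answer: -3489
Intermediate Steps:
c = -3408 (c = -(-4)*(-2556)/3 = -⅓*10224 = -3408)
c - L(5, -4/4 + 6/(-3))⁴ = -3408 - 1*3⁴ = -3408 - 1*81 = -3408 - 81 = -3489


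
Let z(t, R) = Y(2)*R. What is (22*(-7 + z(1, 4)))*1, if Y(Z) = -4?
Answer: -506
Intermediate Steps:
z(t, R) = -4*R
(22*(-7 + z(1, 4)))*1 = (22*(-7 - 4*4))*1 = (22*(-7 - 16))*1 = (22*(-23))*1 = -506*1 = -506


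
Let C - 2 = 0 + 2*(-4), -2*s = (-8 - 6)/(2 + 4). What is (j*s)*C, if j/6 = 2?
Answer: -84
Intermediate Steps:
s = 7/6 (s = -(-8 - 6)/(2*(2 + 4)) = -(-7)/6 = -½*(-7/3) = 7/6 ≈ 1.1667)
C = -6 (C = 2 + (0 + 2*(-4)) = 2 + (0 - 8) = 2 - 8 = -6)
j = 12 (j = 6*2 = 12)
(j*s)*C = (12*(7/6))*(-6) = 14*(-6) = -84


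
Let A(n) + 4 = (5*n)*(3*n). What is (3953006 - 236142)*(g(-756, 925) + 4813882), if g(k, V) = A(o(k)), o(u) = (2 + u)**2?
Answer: 18019956751210916352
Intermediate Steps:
A(n) = -4 + 15*n**2 (A(n) = -4 + (5*n)*(3*n) = -4 + 15*n**2)
g(k, V) = -4 + 15*(2 + k)**4 (g(k, V) = -4 + 15*((2 + k)**2)**2 = -4 + 15*(2 + k)**4)
(3953006 - 236142)*(g(-756, 925) + 4813882) = (3953006 - 236142)*((-4 + 15*(2 - 756)**4) + 4813882) = 3716864*((-4 + 15*(-754)**4) + 4813882) = 3716864*((-4 + 15*323210442256) + 4813882) = 3716864*((-4 + 4848156633840) + 4813882) = 3716864*(4848156633836 + 4813882) = 3716864*4848161447718 = 18019956751210916352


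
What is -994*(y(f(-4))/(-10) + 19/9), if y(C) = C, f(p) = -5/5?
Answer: -98903/45 ≈ -2197.8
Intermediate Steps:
f(p) = -1 (f(p) = -5*⅕ = -1)
-994*(y(f(-4))/(-10) + 19/9) = -994*(-1/(-10) + 19/9) = -994*(-1*(-⅒) + 19*(⅑)) = -994*(⅒ + 19/9) = -994*199/90 = -98903/45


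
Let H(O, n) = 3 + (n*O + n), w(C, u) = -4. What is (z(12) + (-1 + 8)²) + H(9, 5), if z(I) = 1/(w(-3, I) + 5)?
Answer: 103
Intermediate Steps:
H(O, n) = 3 + n + O*n (H(O, n) = 3 + (O*n + n) = 3 + (n + O*n) = 3 + n + O*n)
z(I) = 1 (z(I) = 1/(-4 + 5) = 1/1 = 1)
(z(12) + (-1 + 8)²) + H(9, 5) = (1 + (-1 + 8)²) + (3 + 5 + 9*5) = (1 + 7²) + (3 + 5 + 45) = (1 + 49) + 53 = 50 + 53 = 103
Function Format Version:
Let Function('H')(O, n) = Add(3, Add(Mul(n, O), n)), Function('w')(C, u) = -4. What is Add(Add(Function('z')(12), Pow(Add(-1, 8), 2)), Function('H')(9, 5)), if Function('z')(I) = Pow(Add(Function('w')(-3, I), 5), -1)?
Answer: 103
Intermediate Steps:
Function('H')(O, n) = Add(3, n, Mul(O, n)) (Function('H')(O, n) = Add(3, Add(Mul(O, n), n)) = Add(3, Add(n, Mul(O, n))) = Add(3, n, Mul(O, n)))
Function('z')(I) = 1 (Function('z')(I) = Pow(Add(-4, 5), -1) = Pow(1, -1) = 1)
Add(Add(Function('z')(12), Pow(Add(-1, 8), 2)), Function('H')(9, 5)) = Add(Add(1, Pow(Add(-1, 8), 2)), Add(3, 5, Mul(9, 5))) = Add(Add(1, Pow(7, 2)), Add(3, 5, 45)) = Add(Add(1, 49), 53) = Add(50, 53) = 103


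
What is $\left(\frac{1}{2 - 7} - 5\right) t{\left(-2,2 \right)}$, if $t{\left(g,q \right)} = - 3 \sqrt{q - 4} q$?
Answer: $\frac{156 i \sqrt{2}}{5} \approx 44.123 i$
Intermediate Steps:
$t{\left(g,q \right)} = - 3 q \sqrt{-4 + q}$ ($t{\left(g,q \right)} = - 3 \sqrt{-4 + q} q = - 3 q \sqrt{-4 + q}$)
$\left(\frac{1}{2 - 7} - 5\right) t{\left(-2,2 \right)} = \left(\frac{1}{2 - 7} - 5\right) \left(\left(-3\right) 2 \sqrt{-4 + 2}\right) = \left(\frac{1}{-5} - 5\right) \left(\left(-3\right) 2 \sqrt{-2}\right) = \left(- \frac{1}{5} - 5\right) \left(\left(-3\right) 2 i \sqrt{2}\right) = - \frac{26 \left(- 6 i \sqrt{2}\right)}{5} = \frac{156 i \sqrt{2}}{5}$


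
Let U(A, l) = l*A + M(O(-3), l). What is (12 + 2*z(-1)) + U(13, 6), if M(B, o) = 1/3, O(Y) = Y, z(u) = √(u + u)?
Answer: 271/3 + 2*I*√2 ≈ 90.333 + 2.8284*I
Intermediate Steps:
z(u) = √2*√u (z(u) = √(2*u) = √2*√u)
M(B, o) = ⅓
U(A, l) = ⅓ + A*l (U(A, l) = l*A + ⅓ = A*l + ⅓ = ⅓ + A*l)
(12 + 2*z(-1)) + U(13, 6) = (12 + 2*(√2*√(-1))) + (⅓ + 13*6) = (12 + 2*(√2*I)) + (⅓ + 78) = (12 + 2*(I*√2)) + 235/3 = (12 + 2*I*√2) + 235/3 = 271/3 + 2*I*√2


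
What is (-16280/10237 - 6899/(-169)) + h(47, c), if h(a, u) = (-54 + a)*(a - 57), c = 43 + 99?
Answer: 188977453/1730053 ≈ 109.23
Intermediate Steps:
c = 142
h(a, u) = (-57 + a)*(-54 + a) (h(a, u) = (-54 + a)*(-57 + a) = (-57 + a)*(-54 + a))
(-16280/10237 - 6899/(-169)) + h(47, c) = (-16280/10237 - 6899/(-169)) + (3078 + 47**2 - 111*47) = (-16280*1/10237 - 6899*(-1/169)) + (3078 + 2209 - 5217) = (-16280/10237 + 6899/169) + 70 = 67873743/1730053 + 70 = 188977453/1730053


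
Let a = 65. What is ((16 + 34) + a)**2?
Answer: 13225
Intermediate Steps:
((16 + 34) + a)**2 = ((16 + 34) + 65)**2 = (50 + 65)**2 = 115**2 = 13225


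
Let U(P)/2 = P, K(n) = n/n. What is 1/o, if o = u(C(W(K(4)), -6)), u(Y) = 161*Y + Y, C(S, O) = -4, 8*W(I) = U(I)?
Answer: -1/648 ≈ -0.0015432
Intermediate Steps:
K(n) = 1
U(P) = 2*P
W(I) = I/4 (W(I) = (2*I)/8 = I/4)
u(Y) = 162*Y
o = -648 (o = 162*(-4) = -648)
1/o = 1/(-648) = -1/648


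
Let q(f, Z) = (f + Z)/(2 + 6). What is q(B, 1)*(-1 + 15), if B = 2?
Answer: 21/4 ≈ 5.2500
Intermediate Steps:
q(f, Z) = Z/8 + f/8 (q(f, Z) = (Z + f)/8 = (Z + f)*(⅛) = Z/8 + f/8)
q(B, 1)*(-1 + 15) = ((⅛)*1 + (⅛)*2)*(-1 + 15) = (⅛ + ¼)*14 = (3/8)*14 = 21/4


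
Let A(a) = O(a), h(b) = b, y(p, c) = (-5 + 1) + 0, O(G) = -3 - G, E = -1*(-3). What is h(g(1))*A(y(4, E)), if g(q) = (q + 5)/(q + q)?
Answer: 3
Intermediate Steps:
E = 3
g(q) = (5 + q)/(2*q) (g(q) = (5 + q)/((2*q)) = (5 + q)*(1/(2*q)) = (5 + q)/(2*q))
y(p, c) = -4 (y(p, c) = -4 + 0 = -4)
A(a) = -3 - a
h(g(1))*A(y(4, E)) = ((1/2)*(5 + 1)/1)*(-3 - 1*(-4)) = ((1/2)*1*6)*(-3 + 4) = 3*1 = 3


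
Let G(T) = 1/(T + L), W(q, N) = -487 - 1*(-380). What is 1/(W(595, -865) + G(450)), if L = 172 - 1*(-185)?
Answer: -807/86348 ≈ -0.0093459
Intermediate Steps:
L = 357 (L = 172 + 185 = 357)
W(q, N) = -107 (W(q, N) = -487 + 380 = -107)
G(T) = 1/(357 + T) (G(T) = 1/(T + 357) = 1/(357 + T))
1/(W(595, -865) + G(450)) = 1/(-107 + 1/(357 + 450)) = 1/(-107 + 1/807) = 1/(-86348/807) = -807/86348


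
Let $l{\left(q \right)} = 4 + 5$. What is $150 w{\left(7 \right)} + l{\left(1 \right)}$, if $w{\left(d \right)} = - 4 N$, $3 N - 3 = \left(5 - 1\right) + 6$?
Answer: $-2591$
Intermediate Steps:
$N = \frac{13}{3}$ ($N = 1 + \frac{\left(5 - 1\right) + 6}{3} = 1 + \frac{4 + 6}{3} = 1 + \frac{1}{3} \cdot 10 = 1 + \frac{10}{3} = \frac{13}{3} \approx 4.3333$)
$l{\left(q \right)} = 9$
$w{\left(d \right)} = - \frac{52}{3}$ ($w{\left(d \right)} = \left(-4\right) \frac{13}{3} = - \frac{52}{3}$)
$150 w{\left(7 \right)} + l{\left(1 \right)} = 150 \left(- \frac{52}{3}\right) + 9 = -2600 + 9 = -2591$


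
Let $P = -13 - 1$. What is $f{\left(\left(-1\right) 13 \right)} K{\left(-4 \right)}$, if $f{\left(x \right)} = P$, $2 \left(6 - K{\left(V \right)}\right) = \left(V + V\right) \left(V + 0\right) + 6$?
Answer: $182$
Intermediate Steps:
$K{\left(V \right)} = 3 - V^{2}$ ($K{\left(V \right)} = 6 - \frac{\left(V + V\right) \left(V + 0\right) + 6}{2} = 6 - \frac{2 V V + 6}{2} = 6 - \frac{2 V^{2} + 6}{2} = 6 - \frac{6 + 2 V^{2}}{2} = 6 - \left(3 + V^{2}\right) = 3 - V^{2}$)
$P = -14$ ($P = -13 - 1 = -14$)
$f{\left(x \right)} = -14$
$f{\left(\left(-1\right) 13 \right)} K{\left(-4 \right)} = - 14 \left(3 - \left(-4\right)^{2}\right) = - 14 \left(3 - 16\right) = \left(-14\right) \left(-13\right) = 182$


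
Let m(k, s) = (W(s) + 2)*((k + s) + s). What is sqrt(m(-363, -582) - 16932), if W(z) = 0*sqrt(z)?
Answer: I*sqrt(19986) ≈ 141.37*I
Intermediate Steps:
W(z) = 0
m(k, s) = 2*k + 4*s (m(k, s) = (0 + 2)*((k + s) + s) = 2*(k + 2*s) = 2*k + 4*s)
sqrt(m(-363, -582) - 16932) = sqrt((2*(-363) + 4*(-582)) - 16932) = sqrt((-726 - 2328) - 16932) = sqrt(-3054 - 16932) = sqrt(-19986) = I*sqrt(19986)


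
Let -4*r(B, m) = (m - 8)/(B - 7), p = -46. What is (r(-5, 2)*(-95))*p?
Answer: -2185/4 ≈ -546.25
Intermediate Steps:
r(B, m) = -(-8 + m)/(4*(-7 + B)) (r(B, m) = -(m - 8)/(4*(B - 7)) = -(-8 + m)/(4*(-7 + B)))
(r(-5, 2)*(-95))*p = (((8 - 1*2)/(4*(-7 - 5)))*(-95))*(-46) = (((¼)*(8 - 2)/(-12))*(-95))*(-46) = (((¼)*(-1/12)*6)*(-95))*(-46) = -⅛*(-95)*(-46) = (95/8)*(-46) = -2185/4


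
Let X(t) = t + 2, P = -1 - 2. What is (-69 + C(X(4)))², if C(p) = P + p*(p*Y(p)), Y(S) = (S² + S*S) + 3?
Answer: 6906384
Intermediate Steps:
P = -3
Y(S) = 3 + 2*S² (Y(S) = (S² + S²) + 3 = 2*S² + 3 = 3 + 2*S²)
X(t) = 2 + t
C(p) = -3 + p²*(3 + 2*p²) (C(p) = -3 + p*(p*(3 + 2*p²)) = -3 + p²*(3 + 2*p²))
(-69 + C(X(4)))² = (-69 + (-3 + (2 + 4)²*(3 + 2*(2 + 4)²)))² = (-69 + (-3 + 6²*(3 + 2*6²)))² = (-69 + (-3 + 36*(3 + 2*36)))² = (-69 + (-3 + 36*(3 + 72)))² = (-69 + (-3 + 36*75))² = (-69 + (-3 + 2700))² = (-69 + 2697)² = 2628² = 6906384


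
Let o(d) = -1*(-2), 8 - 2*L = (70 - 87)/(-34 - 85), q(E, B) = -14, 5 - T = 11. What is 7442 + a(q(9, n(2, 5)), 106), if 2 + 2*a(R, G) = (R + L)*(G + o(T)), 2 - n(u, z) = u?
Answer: 48280/7 ≈ 6897.1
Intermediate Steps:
T = -6 (T = 5 - 1*11 = 5 - 11 = -6)
n(u, z) = 2 - u
L = 55/14 (L = 4 - (70 - 87)/(2*(-34 - 85)) = 4 - (-17)/(2*(-119)) = 4 - (-17)*(-1)/(2*119) = 4 - 1/2*1/7 = 4 - 1/14 = 55/14 ≈ 3.9286)
o(d) = 2
a(R, G) = -1 + (2 + G)*(55/14 + R)/2 (a(R, G) = -1 + ((R + 55/14)*(G + 2))/2 = -1 + ((55/14 + R)*(2 + G))/2 = -1 + ((2 + G)*(55/14 + R))/2 = -1 + (2 + G)*(55/14 + R)/2)
7442 + a(q(9, n(2, 5)), 106) = 7442 + (41/14 - 14 + (55/28)*106 + (1/2)*106*(-14)) = 7442 + (41/14 - 14 + 2915/14 - 742) = 7442 - 3814/7 = 48280/7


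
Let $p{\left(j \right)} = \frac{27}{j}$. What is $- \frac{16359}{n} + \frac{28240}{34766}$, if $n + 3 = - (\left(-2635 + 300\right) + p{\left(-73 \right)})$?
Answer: $- \frac{18354786721}{2959681729} \approx -6.2016$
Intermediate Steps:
$n = \frac{170263}{73}$ ($n = -3 - \left(\left(-2635 + 300\right) + \frac{27}{-73}\right) = -3 - \left(-2335 + 27 \left(- \frac{1}{73}\right)\right) = -3 - \left(-2335 - \frac{27}{73}\right) = -3 - - \frac{170482}{73} = -3 + \frac{170482}{73} = \frac{170263}{73} \approx 2332.4$)
$- \frac{16359}{n} + \frac{28240}{34766} = - \frac{16359}{\frac{170263}{73}} + \frac{28240}{34766} = \left(-16359\right) \frac{73}{170263} + 28240 \cdot \frac{1}{34766} = - \frac{1194207}{170263} + \frac{14120}{17383} = - \frac{18354786721}{2959681729}$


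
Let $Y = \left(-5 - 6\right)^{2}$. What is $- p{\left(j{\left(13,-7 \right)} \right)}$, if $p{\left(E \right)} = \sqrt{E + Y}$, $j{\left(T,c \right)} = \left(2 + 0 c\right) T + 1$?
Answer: $- 2 \sqrt{37} \approx -12.166$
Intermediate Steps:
$j{\left(T,c \right)} = 1 + 2 T$ ($j{\left(T,c \right)} = \left(2 + 0\right) T + 1 = 2 T + 1 = 1 + 2 T$)
$Y = 121$ ($Y = \left(-11\right)^{2} = 121$)
$p{\left(E \right)} = \sqrt{121 + E}$ ($p{\left(E \right)} = \sqrt{E + 121} = \sqrt{121 + E}$)
$- p{\left(j{\left(13,-7 \right)} \right)} = - \sqrt{121 + \left(1 + 2 \cdot 13\right)} = - \sqrt{121 + \left(1 + 26\right)} = - \sqrt{121 + 27} = - \sqrt{148} = - 2 \sqrt{37}$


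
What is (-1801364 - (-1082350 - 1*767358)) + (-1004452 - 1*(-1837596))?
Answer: 881488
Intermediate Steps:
(-1801364 - (-1082350 - 1*767358)) + (-1004452 - 1*(-1837596)) = (-1801364 - (-1082350 - 767358)) + (-1004452 + 1837596) = (-1801364 - 1*(-1849708)) + 833144 = (-1801364 + 1849708) + 833144 = 48344 + 833144 = 881488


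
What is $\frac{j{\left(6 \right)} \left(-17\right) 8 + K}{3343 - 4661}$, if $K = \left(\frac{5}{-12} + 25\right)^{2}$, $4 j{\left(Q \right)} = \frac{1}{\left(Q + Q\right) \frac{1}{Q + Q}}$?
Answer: $- \frac{82129}{189792} \approx -0.43273$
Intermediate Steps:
$j{\left(Q \right)} = \frac{1}{4}$ ($j{\left(Q \right)} = \frac{1}{4 \frac{Q + Q}{Q + Q}} = \frac{1}{4 \frac{2 Q}{2 Q}} = \frac{1}{4 \cdot 2 Q \frac{1}{2 Q}} = \frac{1}{4 \cdot 1} = \frac{1}{4} \cdot 1 = \frac{1}{4}$)
$K = \frac{87025}{144}$ ($K = \left(5 \left(- \frac{1}{12}\right) + 25\right)^{2} = \left(- \frac{5}{12} + 25\right)^{2} = \left(\frac{295}{12}\right)^{2} = \frac{87025}{144} \approx 604.34$)
$\frac{j{\left(6 \right)} \left(-17\right) 8 + K}{3343 - 4661} = \frac{\frac{1}{4} \left(-17\right) 8 + \frac{87025}{144}}{3343 - 4661} = \frac{\left(- \frac{17}{4}\right) 8 + \frac{87025}{144}}{-1318} = \left(-34 + \frac{87025}{144}\right) \left(- \frac{1}{1318}\right) = \frac{82129}{144} \left(- \frac{1}{1318}\right) = - \frac{82129}{189792}$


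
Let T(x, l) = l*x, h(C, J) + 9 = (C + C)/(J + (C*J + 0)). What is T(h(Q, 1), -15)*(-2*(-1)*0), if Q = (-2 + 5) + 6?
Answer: 0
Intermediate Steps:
Q = 9 (Q = 3 + 6 = 9)
h(C, J) = -9 + 2*C/(J + C*J) (h(C, J) = -9 + (C + C)/(J + (C*J + 0)) = -9 + (2*C)/(J + C*J) = -9 + 2*C/(J + C*J))
T(h(Q, 1), -15)*(-2*(-1)*0) = (-15*(-9*1 + 2*9 - 9*9*1)/(1*(1 + 9)))*(-2*(-1)*0) = (-15*(-9 + 18 - 81)/10)*(2*0) = -15*(-72)/10*0 = -15*(-36/5)*0 = 108*0 = 0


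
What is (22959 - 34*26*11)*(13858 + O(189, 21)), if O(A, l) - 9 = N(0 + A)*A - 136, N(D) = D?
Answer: 654497220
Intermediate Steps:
O(A, l) = -127 + A**2 (O(A, l) = 9 + ((0 + A)*A - 136) = 9 + (A*A - 136) = 9 + (A**2 - 136) = 9 + (-136 + A**2) = -127 + A**2)
(22959 - 34*26*11)*(13858 + O(189, 21)) = (22959 - 34*26*11)*(13858 + (-127 + 189**2)) = (22959 - 884*11)*(13858 + (-127 + 35721)) = (22959 - 9724)*(13858 + 35594) = 13235*49452 = 654497220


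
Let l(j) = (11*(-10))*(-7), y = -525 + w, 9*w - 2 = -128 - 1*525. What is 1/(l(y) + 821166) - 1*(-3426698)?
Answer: 2816526447329/821936 ≈ 3.4267e+6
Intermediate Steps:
w = -217/3 (w = 2/9 + (-128 - 1*525)/9 = 2/9 + (-128 - 525)/9 = 2/9 + (⅑)*(-653) = 2/9 - 653/9 = -217/3 ≈ -72.333)
y = -1792/3 (y = -525 - 217/3 = -1792/3 ≈ -597.33)
l(j) = 770 (l(j) = -110*(-7) = 770)
1/(l(y) + 821166) - 1*(-3426698) = 1/(770 + 821166) - 1*(-3426698) = 1/821936 + 3426698 = 2816526447329/821936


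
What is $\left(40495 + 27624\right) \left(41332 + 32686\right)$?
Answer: $5042032142$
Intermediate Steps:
$\left(40495 + 27624\right) \left(41332 + 32686\right) = 68119 \cdot 74018 = 5042032142$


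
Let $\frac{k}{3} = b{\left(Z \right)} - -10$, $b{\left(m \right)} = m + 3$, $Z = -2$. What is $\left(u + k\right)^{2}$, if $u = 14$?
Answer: $2209$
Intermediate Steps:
$b{\left(m \right)} = 3 + m$
$k = 33$ ($k = 3 \left(\left(3 - 2\right) - -10\right) = 3 \left(1 + 10\right) = 3 \cdot 11 = 33$)
$\left(u + k\right)^{2} = \left(14 + 33\right)^{2} = 47^{2} = 2209$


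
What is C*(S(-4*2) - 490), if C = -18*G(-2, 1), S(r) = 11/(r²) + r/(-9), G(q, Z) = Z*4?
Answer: 281629/8 ≈ 35204.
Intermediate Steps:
G(q, Z) = 4*Z
S(r) = 11/r² - r/9 (S(r) = 11/r² + r*(-⅑) = 11/r² - r/9)
C = -72 ≈ -72.000
C*(S(-4*2) - 490) = -72*((11/(-4*2)² - (-4)*2/9) - 490) = -72*((11/(-8)² - ⅑*(-8)) - 490) = -72*((11*(1/64) + 8/9) - 490) = -72*((11/64 + 8/9) - 490) = -72*(611/576 - 490) = -72*(-281629/576) = 281629/8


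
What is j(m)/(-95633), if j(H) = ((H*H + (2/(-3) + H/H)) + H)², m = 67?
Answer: -186841561/860697 ≈ -217.08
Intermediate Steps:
j(H) = (⅓ + H + H²)² (j(H) = ((H² + (2*(-⅓) + 1)) + H)² = ((H² + (-⅔ + 1)) + H)² = ((H² + ⅓) + H)² = ((⅓ + H²) + H)² = (⅓ + H + H²)²)
j(m)/(-95633) = ((1 + 3*67 + 3*67²)²/9)/(-95633) = ((1 + 201 + 3*4489)²/9)*(-1/95633) = ((1 + 201 + 13467)²/9)*(-1/95633) = ((⅑)*13669²)*(-1/95633) = ((⅑)*186841561)*(-1/95633) = (186841561/9)*(-1/95633) = -186841561/860697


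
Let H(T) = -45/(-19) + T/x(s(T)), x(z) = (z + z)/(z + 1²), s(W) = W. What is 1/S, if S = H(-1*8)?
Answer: -38/43 ≈ -0.88372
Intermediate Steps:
x(z) = 2*z/(1 + z) (x(z) = (2*z)/(z + 1) = (2*z)/(1 + z) = 2*z/(1 + z))
H(T) = 109/38 + T/2 (H(T) = -45/(-19) + T/((2*T/(1 + T))) = -45*(-1/19) + T*((1 + T)/(2*T)) = 45/19 + (½ + T/2) = 109/38 + T/2)
S = -43/38 (S = 109/38 + (-1*8)/2 = 109/38 + (½)*(-8) = 109/38 - 4 = -43/38 ≈ -1.1316)
1/S = 1/(-43/38) = -38/43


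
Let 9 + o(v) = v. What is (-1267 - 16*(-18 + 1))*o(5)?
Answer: 3980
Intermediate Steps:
o(v) = -9 + v
(-1267 - 16*(-18 + 1))*o(5) = (-1267 - 16*(-18 + 1))*(-9 + 5) = (-1267 - 16*(-17))*(-4) = (-1267 + 272)*(-4) = -995*(-4) = 3980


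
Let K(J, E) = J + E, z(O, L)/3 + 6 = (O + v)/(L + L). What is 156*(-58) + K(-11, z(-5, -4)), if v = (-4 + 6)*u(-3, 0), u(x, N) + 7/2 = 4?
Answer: -18151/2 ≈ -9075.5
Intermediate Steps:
u(x, N) = 1/2 (u(x, N) = -7/2 + 4 = 1/2)
v = 1 (v = (-4 + 6)*(1/2) = 2*(1/2) = 1)
z(O, L) = -18 + 3*(1 + O)/(2*L) (z(O, L) = -18 + 3*((O + 1)/(L + L)) = -18 + 3*((1 + O)/((2*L))) = -18 + 3*((1 + O)*(1/(2*L))) = -18 + 3*((1 + O)/(2*L)) = -18 + 3*(1 + O)/(2*L))
K(J, E) = E + J
156*(-58) + K(-11, z(-5, -4)) = 156*(-58) + ((3/2)*(1 - 5 - 12*(-4))/(-4) - 11) = -9048 + ((3/2)*(-1/4)*(1 - 5 + 48) - 11) = -9048 + ((3/2)*(-1/4)*44 - 11) = -9048 + (-33/2 - 11) = -9048 - 55/2 = -18151/2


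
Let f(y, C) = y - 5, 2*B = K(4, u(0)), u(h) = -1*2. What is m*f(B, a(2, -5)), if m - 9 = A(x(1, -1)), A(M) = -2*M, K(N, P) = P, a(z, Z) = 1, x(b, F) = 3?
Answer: -18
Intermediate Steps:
u(h) = -2
B = -1 (B = (½)*(-2) = -1)
f(y, C) = -5 + y
m = 3 (m = 9 - 2*3 = 9 - 6 = 3)
m*f(B, a(2, -5)) = 3*(-5 - 1) = 3*(-6) = -18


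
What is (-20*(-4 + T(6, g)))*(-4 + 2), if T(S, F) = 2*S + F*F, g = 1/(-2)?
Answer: 330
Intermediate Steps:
g = -½ ≈ -0.50000
T(S, F) = F² + 2*S (T(S, F) = 2*S + F² = F² + 2*S)
(-20*(-4 + T(6, g)))*(-4 + 2) = (-20*(-4 + ((-½)² + 2*6)))*(-4 + 2) = -20*(-4 + (¼ + 12))*(-2) = -20*(-4 + 49/4)*(-2) = -20*33/4*(-2) = -4*165/4*(-2) = -165*(-2) = 330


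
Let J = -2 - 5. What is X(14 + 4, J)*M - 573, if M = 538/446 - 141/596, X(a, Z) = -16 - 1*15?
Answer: -80151595/132908 ≈ -603.06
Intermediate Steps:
J = -7
X(a, Z) = -31 (X(a, Z) = -16 - 15 = -31)
M = 128881/132908 (M = 538*(1/446) - 141*1/596 = 269/223 - 141/596 = 128881/132908 ≈ 0.96970)
X(14 + 4, J)*M - 573 = -31*128881/132908 - 573 = -3995311/132908 - 573 = -80151595/132908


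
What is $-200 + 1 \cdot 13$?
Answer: $-187$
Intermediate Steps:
$-200 + 1 \cdot 13 = -200 + 13 = -187$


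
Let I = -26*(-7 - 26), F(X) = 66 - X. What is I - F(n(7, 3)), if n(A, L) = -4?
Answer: 788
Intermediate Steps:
I = 858 (I = -26*(-33) = 858)
I - F(n(7, 3)) = 858 - (66 - 1*(-4)) = 858 - (66 + 4) = 858 - 1*70 = 858 - 70 = 788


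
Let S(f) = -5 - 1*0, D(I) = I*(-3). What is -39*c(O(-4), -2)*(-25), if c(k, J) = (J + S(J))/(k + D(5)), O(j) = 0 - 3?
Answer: 2275/6 ≈ 379.17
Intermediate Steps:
O(j) = -3
D(I) = -3*I
S(f) = -5 (S(f) = -5 + 0 = -5)
c(k, J) = (-5 + J)/(-15 + k) (c(k, J) = (J - 5)/(k - 3*5) = (-5 + J)/(k - 15) = (-5 + J)/(-15 + k))
-39*c(O(-4), -2)*(-25) = -39*(-5 - 2)/(-15 - 3)*(-25) = -39*(-7)/(-18)*(-25) = -(-13)*(-7)/6*(-25) = -39*7/18*(-25) = -91/6*(-25) = 2275/6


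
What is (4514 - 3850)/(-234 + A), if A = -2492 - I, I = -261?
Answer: -664/2465 ≈ -0.26937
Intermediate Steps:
A = -2231 (A = -2492 - 1*(-261) = -2492 + 261 = -2231)
(4514 - 3850)/(-234 + A) = (4514 - 3850)/(-234 - 2231) = 664/(-2465) = 664*(-1/2465) = -664/2465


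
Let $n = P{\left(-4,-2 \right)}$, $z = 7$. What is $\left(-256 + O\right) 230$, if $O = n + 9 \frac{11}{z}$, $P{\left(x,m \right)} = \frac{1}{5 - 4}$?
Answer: $- \frac{387780}{7} \approx -55397.0$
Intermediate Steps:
$P{\left(x,m \right)} = 1$ ($P{\left(x,m \right)} = 1^{-1} = 1$)
$n = 1$
$O = \frac{106}{7}$ ($O = 1 + 9 \cdot \frac{11}{7} = 1 + \frac{99}{7} = \frac{106}{7} \approx 15.143$)
$\left(-256 + O\right) 230 = \left(-256 + \frac{106}{7}\right) 230 = \left(- \frac{1686}{7}\right) 230 = - \frac{387780}{7}$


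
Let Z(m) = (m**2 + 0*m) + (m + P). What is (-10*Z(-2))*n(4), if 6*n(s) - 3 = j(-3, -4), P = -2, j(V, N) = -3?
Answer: 0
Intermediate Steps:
n(s) = 0 (n(s) = 1/2 + (1/6)*(-3) = 1/2 - 1/2 = 0)
Z(m) = -2 + m + m**2 (Z(m) = (m**2 + 0*m) + (m - 2) = (m**2 + 0) + (-2 + m) = m**2 + (-2 + m) = -2 + m + m**2)
(-10*Z(-2))*n(4) = -10*(-2 - 2 + (-2)**2)*0 = -10*(-2 - 2 + 4)*0 = -10*0*0 = 0*0 = 0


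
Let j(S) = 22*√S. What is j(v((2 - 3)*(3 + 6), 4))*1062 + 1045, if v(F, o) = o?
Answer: 47773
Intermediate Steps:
j(v((2 - 3)*(3 + 6), 4))*1062 + 1045 = (22*√4)*1062 + 1045 = (22*2)*1062 + 1045 = 44*1062 + 1045 = 46728 + 1045 = 47773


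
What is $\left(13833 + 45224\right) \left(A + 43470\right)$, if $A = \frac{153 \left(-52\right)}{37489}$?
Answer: $\frac{96241582981818}{37489} \approx 2.5672 \cdot 10^{9}$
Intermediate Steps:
$A = - \frac{7956}{37489}$ ($A = \left(-7956\right) \frac{1}{37489} = - \frac{7956}{37489} \approx -0.21222$)
$\left(13833 + 45224\right) \left(A + 43470\right) = \left(13833 + 45224\right) \left(- \frac{7956}{37489} + 43470\right) = 59057 \cdot \frac{1629638874}{37489} = \frac{96241582981818}{37489}$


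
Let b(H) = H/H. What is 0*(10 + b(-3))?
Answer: 0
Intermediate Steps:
b(H) = 1
0*(10 + b(-3)) = 0*(10 + 1) = 0*11 = 0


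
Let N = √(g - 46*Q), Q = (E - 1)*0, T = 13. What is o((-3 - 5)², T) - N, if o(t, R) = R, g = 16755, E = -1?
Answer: 13 - √16755 ≈ -116.44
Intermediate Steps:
Q = 0 (Q = (-1 - 1)*0 = -2*0 = 0)
N = √16755 (N = √(16755 - 46*0) = √(16755 + 0) = √16755 ≈ 129.44)
o((-3 - 5)², T) - N = 13 - √16755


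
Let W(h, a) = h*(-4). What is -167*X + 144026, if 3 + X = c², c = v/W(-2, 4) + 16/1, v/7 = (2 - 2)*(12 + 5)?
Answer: 101775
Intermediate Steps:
W(h, a) = -4*h
v = 0 (v = 7*((2 - 2)*(12 + 5)) = 7*(0*17) = 7*0 = 0)
c = 16 (c = 0/((-4*(-2))) + 16/1 = 0/8 + 16*1 = 0*(⅛) + 16 = 0 + 16 = 16)
X = 253 (X = -3 + 16² = -3 + 256 = 253)
-167*X + 144026 = -167*253 + 144026 = -42251 + 144026 = 101775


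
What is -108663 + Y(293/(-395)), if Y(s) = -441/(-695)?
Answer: -75520344/695 ≈ -1.0866e+5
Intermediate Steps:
Y(s) = 441/695 (Y(s) = -441*(-1/695) = 441/695)
-108663 + Y(293/(-395)) = -108663 + 441/695 = -75520344/695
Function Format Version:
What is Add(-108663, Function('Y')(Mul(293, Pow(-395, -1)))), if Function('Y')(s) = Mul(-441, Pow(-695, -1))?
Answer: Rational(-75520344, 695) ≈ -1.0866e+5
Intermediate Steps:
Function('Y')(s) = Rational(441, 695) (Function('Y')(s) = Mul(-441, Rational(-1, 695)) = Rational(441, 695))
Add(-108663, Function('Y')(Mul(293, Pow(-395, -1)))) = Add(-108663, Rational(441, 695)) = Rational(-75520344, 695)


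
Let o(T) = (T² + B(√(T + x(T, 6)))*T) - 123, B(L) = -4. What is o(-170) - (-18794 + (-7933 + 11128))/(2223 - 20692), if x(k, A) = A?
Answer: 544025734/18469 ≈ 29456.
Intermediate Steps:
o(T) = -123 + T² - 4*T (o(T) = (T² - 4*T) - 123 = -123 + T² - 4*T)
o(-170) - (-18794 + (-7933 + 11128))/(2223 - 20692) = (-123 + (-170)² - 4*(-170)) - (-18794 + (-7933 + 11128))/(2223 - 20692) = (-123 + 28900 + 680) - (-18794 + 3195)/(-18469) = 29457 - (-15599)*(-1)/18469 = 29457 - 1*15599/18469 = 29457 - 15599/18469 = 544025734/18469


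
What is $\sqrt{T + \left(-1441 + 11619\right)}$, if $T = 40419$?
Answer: $\sqrt{50597} \approx 224.94$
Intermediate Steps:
$\sqrt{T + \left(-1441 + 11619\right)} = \sqrt{40419 + \left(-1441 + 11619\right)} = \sqrt{40419 + 10178} = \sqrt{50597}$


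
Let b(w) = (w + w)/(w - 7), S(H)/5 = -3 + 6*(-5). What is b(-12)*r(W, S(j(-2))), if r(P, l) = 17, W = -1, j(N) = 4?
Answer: 408/19 ≈ 21.474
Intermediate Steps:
S(H) = -165 (S(H) = 5*(-3 + 6*(-5)) = 5*(-3 - 30) = 5*(-33) = -165)
b(w) = 2*w/(-7 + w) (b(w) = (2*w)/(-7 + w) = 2*w/(-7 + w))
b(-12)*r(W, S(j(-2))) = (2*(-12)/(-7 - 12))*17 = (2*(-12)/(-19))*17 = (2*(-12)*(-1/19))*17 = (24/19)*17 = 408/19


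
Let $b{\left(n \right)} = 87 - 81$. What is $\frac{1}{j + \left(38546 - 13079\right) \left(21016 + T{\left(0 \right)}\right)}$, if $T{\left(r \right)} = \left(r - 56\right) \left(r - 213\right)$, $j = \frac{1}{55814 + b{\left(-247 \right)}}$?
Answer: $\frac{55820}{46832134215361} \approx 1.1919 \cdot 10^{-9}$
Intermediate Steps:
$b{\left(n \right)} = 6$
$j = \frac{1}{55820}$ ($j = \frac{1}{55814 + 6} = \frac{1}{55820} \approx 1.7915 \cdot 10^{-5}$)
$T{\left(r \right)} = \left(-213 + r\right) \left(-56 + r\right)$ ($T{\left(r \right)} = \left(-56 + r\right) \left(-213 + r\right) = \left(-213 + r\right) \left(-56 + r\right)$)
$\frac{1}{j + \left(38546 - 13079\right) \left(21016 + T{\left(0 \right)}\right)} = \frac{1}{\frac{1}{55820} + \left(38546 - 13079\right) \left(21016 + \left(11928 + 0^{2} - 0\right)\right)} = \frac{1}{\frac{1}{55820} + 25467 \left(21016 + \left(11928 + 0 + 0\right)\right)} = \frac{1}{\frac{1}{55820} + 25467 \left(21016 + 11928\right)} = \frac{1}{\frac{1}{55820} + 25467 \cdot 32944} = \frac{1}{\frac{1}{55820} + 838984848} = \frac{1}{\frac{46832134215361}{55820}} = \frac{55820}{46832134215361}$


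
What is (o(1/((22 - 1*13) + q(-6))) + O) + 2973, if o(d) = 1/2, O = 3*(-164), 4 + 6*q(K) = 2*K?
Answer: 4963/2 ≈ 2481.5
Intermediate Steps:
q(K) = -⅔ + K/3 (q(K) = -⅔ + (2*K)/6 = -⅔ + K/3)
O = -492
o(d) = ½
(o(1/((22 - 1*13) + q(-6))) + O) + 2973 = (½ - 492) + 2973 = -983/2 + 2973 = 4963/2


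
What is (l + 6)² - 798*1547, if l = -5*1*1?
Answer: -1234505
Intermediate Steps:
l = -5 (l = -5*1 = -5)
(l + 6)² - 798*1547 = (-5 + 6)² - 798*1547 = 1² - 1234506 = 1 - 1234506 = -1234505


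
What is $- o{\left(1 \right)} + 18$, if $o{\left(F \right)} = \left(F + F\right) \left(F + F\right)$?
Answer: $14$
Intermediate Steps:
$o{\left(F \right)} = 4 F^{2}$ ($o{\left(F \right)} = 2 F 2 F = 4 F^{2}$)
$- o{\left(1 \right)} + 18 = - 4 \cdot 1^{2} + 18 = - 4 \cdot 1 + 18 = \left(-1\right) 4 + 18 = -4 + 18 = 14$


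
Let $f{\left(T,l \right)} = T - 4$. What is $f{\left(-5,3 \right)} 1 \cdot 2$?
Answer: $-18$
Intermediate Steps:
$f{\left(T,l \right)} = -4 + T$ ($f{\left(T,l \right)} = T - 4 = -4 + T$)
$f{\left(-5,3 \right)} 1 \cdot 2 = \left(-4 - 5\right) 1 \cdot 2 = \left(-9\right) 1 \cdot 2 = \left(-9\right) 2 = -18$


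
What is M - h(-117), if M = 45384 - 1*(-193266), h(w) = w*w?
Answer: 224961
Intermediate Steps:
h(w) = w**2
M = 238650 (M = 45384 + 193266 = 238650)
M - h(-117) = 238650 - 1*(-117)**2 = 238650 - 1*13689 = 238650 - 13689 = 224961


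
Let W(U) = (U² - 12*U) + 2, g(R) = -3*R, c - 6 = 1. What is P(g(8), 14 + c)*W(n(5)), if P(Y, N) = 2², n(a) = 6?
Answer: -136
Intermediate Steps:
c = 7 (c = 6 + 1 = 7)
W(U) = 2 + U² - 12*U
P(Y, N) = 4
P(g(8), 14 + c)*W(n(5)) = 4*(2 + 6² - 12*6) = 4*(2 + 36 - 72) = 4*(-34) = -136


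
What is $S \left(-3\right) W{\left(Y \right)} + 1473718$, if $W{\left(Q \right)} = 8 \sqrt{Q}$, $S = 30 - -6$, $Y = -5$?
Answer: $1473718 - 864 i \sqrt{5} \approx 1.4737 \cdot 10^{6} - 1932.0 i$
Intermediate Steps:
$S = 36$ ($S = 30 + 6 = 36$)
$S \left(-3\right) W{\left(Y \right)} + 1473718 = 36 \left(-3\right) 8 \sqrt{-5} + 1473718 = - 108 \cdot 8 i \sqrt{5} + 1473718 = - 864 i \sqrt{5} + 1473718 = 1473718 - 864 i \sqrt{5}$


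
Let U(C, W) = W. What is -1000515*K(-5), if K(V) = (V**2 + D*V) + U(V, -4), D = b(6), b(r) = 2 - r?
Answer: -41021115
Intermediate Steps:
D = -4 (D = 2 - 1*6 = 2 - 6 = -4)
K(V) = -4 + V**2 - 4*V (K(V) = (V**2 - 4*V) - 4 = -4 + V**2 - 4*V)
-1000515*K(-5) = -1000515*(-4 + (-5)**2 - 4*(-5)) = -1000515*(-4 + 25 + 20) = -1000515*41 = -41021115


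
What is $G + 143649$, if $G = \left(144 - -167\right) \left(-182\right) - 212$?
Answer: $86835$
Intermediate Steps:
$G = -56814$ ($G = \left(144 + 167\right) \left(-182\right) - 212 = 311 \left(-182\right) - 212 = -56602 - 212 = -56814$)
$G + 143649 = -56814 + 143649 = 86835$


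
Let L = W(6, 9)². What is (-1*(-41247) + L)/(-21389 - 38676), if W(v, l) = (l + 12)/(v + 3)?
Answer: -371272/540585 ≈ -0.68680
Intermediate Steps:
W(v, l) = (12 + l)/(3 + v)
L = 49/9 (L = ((12 + 9)/(3 + 6))² = (21/9)² = ((⅑)*21)² = (7/3)² = 49/9 ≈ 5.4444)
(-1*(-41247) + L)/(-21389 - 38676) = (-1*(-41247) + 49/9)/(-21389 - 38676) = (41247 + 49/9)/(-60065) = (371272/9)*(-1/60065) = -371272/540585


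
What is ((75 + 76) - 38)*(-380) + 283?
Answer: -42657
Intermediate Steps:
((75 + 76) - 38)*(-380) + 283 = (151 - 38)*(-380) + 283 = 113*(-380) + 283 = -42940 + 283 = -42657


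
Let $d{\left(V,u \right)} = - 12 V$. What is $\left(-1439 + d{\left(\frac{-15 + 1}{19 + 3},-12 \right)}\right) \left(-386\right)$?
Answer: $\frac{6077570}{11} \approx 5.5251 \cdot 10^{5}$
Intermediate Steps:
$\left(-1439 + d{\left(\frac{-15 + 1}{19 + 3},-12 \right)}\right) \left(-386\right) = \left(-1439 - 12 \frac{-15 + 1}{19 + 3}\right) \left(-386\right) = \left(-1439 - 12 \left(- \frac{14}{22}\right)\right) \left(-386\right) = \left(-1439 - 12 \left(\left(-14\right) \frac{1}{22}\right)\right) \left(-386\right) = \left(-1439 - - \frac{84}{11}\right) \left(-386\right) = \left(-1439 + \frac{84}{11}\right) \left(-386\right) = \left(- \frac{15745}{11}\right) \left(-386\right) = \frac{6077570}{11}$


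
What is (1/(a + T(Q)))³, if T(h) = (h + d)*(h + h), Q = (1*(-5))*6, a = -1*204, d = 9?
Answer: 1/1177583616 ≈ 8.4920e-10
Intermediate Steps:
a = -204
Q = -30 (Q = -5*6 = -30)
T(h) = 2*h*(9 + h) (T(h) = (h + 9)*(h + h) = (9 + h)*(2*h) = 2*h*(9 + h))
(1/(a + T(Q)))³ = (1/(-204 + 2*(-30)*(9 - 30)))³ = (1/(-204 + 2*(-30)*(-21)))³ = (1/(-204 + 1260))³ = (1/1056)³ = 1/1177583616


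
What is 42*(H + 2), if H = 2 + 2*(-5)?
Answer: -252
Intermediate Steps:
H = -8 (H = 2 - 10 = -8)
42*(H + 2) = 42*(-8 + 2) = 42*(-6) = -252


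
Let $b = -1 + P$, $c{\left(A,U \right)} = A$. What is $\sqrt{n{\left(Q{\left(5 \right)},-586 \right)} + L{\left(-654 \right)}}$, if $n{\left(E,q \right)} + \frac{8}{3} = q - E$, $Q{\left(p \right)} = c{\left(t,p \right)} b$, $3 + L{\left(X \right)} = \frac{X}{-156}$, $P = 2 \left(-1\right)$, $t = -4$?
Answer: $\frac{i \sqrt{3647202}}{78} \approx 24.484 i$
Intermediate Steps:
$P = -2$
$L{\left(X \right)} = -3 - \frac{X}{156}$ ($L{\left(X \right)} = -3 + \frac{X}{-156} = -3 + X \left(- \frac{1}{156}\right) = -3 - \frac{X}{156}$)
$b = -3$ ($b = -1 - 2 = -3$)
$Q{\left(p \right)} = 12$ ($Q{\left(p \right)} = \left(-4\right) \left(-3\right) = 12$)
$n{\left(E,q \right)} = - \frac{8}{3} + q - E$ ($n{\left(E,q \right)} = - \frac{8}{3} - \left(E - q\right) = - \frac{8}{3} + q - E$)
$\sqrt{n{\left(Q{\left(5 \right)},-586 \right)} + L{\left(-654 \right)}} = \sqrt{\left(- \frac{8}{3} - 586 - 12\right) - - \frac{31}{26}} = \sqrt{\left(- \frac{8}{3} - 586 - 12\right) + \left(-3 + \frac{109}{26}\right)} = \sqrt{- \frac{1802}{3} + \frac{31}{26}} = \sqrt{- \frac{46759}{78}} = \frac{i \sqrt{3647202}}{78}$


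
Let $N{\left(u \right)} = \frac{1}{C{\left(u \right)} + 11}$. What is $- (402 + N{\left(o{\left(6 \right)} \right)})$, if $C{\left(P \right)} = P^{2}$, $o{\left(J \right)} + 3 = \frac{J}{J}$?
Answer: $- \frac{6031}{15} \approx -402.07$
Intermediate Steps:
$o{\left(J \right)} = -2$ ($o{\left(J \right)} = -3 + \frac{J}{J} = -3 + 1 = -2$)
$N{\left(u \right)} = \frac{1}{11 + u^{2}}$ ($N{\left(u \right)} = \frac{1}{u^{2} + 11} = \frac{1}{11 + u^{2}}$)
$- (402 + N{\left(o{\left(6 \right)} \right)}) = - (402 + \frac{1}{11 + \left(-2\right)^{2}}) = - (402 + \frac{1}{11 + 4}) = - (402 + \frac{1}{15}) = \left(-1\right) \frac{6031}{15} = - \frac{6031}{15}$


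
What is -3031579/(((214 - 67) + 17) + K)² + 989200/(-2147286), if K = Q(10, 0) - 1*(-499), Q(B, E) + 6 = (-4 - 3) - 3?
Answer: -3461877583697/449436622587 ≈ -7.7027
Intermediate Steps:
Q(B, E) = -16 (Q(B, E) = -6 + ((-4 - 3) - 3) = -6 + (-7 - 3) = -6 - 10 = -16)
K = 483 (K = -16 - 1*(-499) = -16 + 499 = 483)
-3031579/(((214 - 67) + 17) + K)² + 989200/(-2147286) = -3031579/(((214 - 67) + 17) + 483)² + 989200/(-2147286) = -3031579/((147 + 17) + 483)² + 989200*(-1/2147286) = -3031579/(164 + 483)² - 494600/1073643 = -3031579/(647²) - 494600/1073643 = -3031579/418609 - 494600/1073643 = -3461877583697/449436622587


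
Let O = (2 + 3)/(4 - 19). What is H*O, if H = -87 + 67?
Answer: 20/3 ≈ 6.6667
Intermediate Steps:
H = -20
O = -1/3 (O = 5/(-15) = 5*(-1/15) = -1/3 ≈ -0.33333)
H*O = -20*(-1/3) = 20/3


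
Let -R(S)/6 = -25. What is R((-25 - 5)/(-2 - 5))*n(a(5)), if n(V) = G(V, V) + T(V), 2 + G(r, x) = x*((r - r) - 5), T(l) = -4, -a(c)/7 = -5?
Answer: -27150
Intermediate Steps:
a(c) = 35 (a(c) = -7*(-5) = 35)
R(S) = 150 (R(S) = -6*(-25) = 150)
G(r, x) = -2 - 5*x (G(r, x) = -2 + x*((r - r) - 5) = -2 + x*(0 - 5) = -2 + x*(-5) = -2 - 5*x)
n(V) = -6 - 5*V (n(V) = (-2 - 5*V) - 4 = -6 - 5*V)
R((-25 - 5)/(-2 - 5))*n(a(5)) = 150*(-6 - 5*35) = 150*(-6 - 175) = 150*(-181) = -27150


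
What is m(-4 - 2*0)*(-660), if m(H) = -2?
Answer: 1320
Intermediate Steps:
m(-4 - 2*0)*(-660) = -2*(-660) = 1320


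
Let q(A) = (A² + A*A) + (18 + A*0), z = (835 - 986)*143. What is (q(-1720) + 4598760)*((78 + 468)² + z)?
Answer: 2907799175294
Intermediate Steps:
z = -21593 (z = -151*143 = -21593)
q(A) = 18 + 2*A² (q(A) = (A² + A²) + (18 + 0) = 2*A² + 18 = 18 + 2*A²)
(q(-1720) + 4598760)*((78 + 468)² + z) = ((18 + 2*(-1720)²) + 4598760)*((78 + 468)² - 21593) = ((18 + 2*2958400) + 4598760)*(546² - 21593) = ((18 + 5916800) + 4598760)*(298116 - 21593) = (5916818 + 4598760)*276523 = 10515578*276523 = 2907799175294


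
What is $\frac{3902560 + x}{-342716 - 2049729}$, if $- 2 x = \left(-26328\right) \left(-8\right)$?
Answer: $- \frac{3797248}{2392445} \approx -1.5872$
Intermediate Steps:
$x = -105312$ ($x = - \frac{\left(-26328\right) \left(-8\right)}{2} = \left(- \frac{1}{2}\right) 210624 = -105312$)
$\frac{3902560 + x}{-342716 - 2049729} = \frac{3902560 - 105312}{-342716 - 2049729} = \frac{3797248}{-2392445} = 3797248 \left(- \frac{1}{2392445}\right) = - \frac{3797248}{2392445}$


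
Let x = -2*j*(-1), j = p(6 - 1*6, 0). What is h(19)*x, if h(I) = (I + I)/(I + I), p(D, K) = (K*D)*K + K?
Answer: 0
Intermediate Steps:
p(D, K) = K + D*K² (p(D, K) = (D*K)*K + K = D*K² + K = K + D*K²)
j = 0 (j = 0*(1 + (6 - 1*6)*0) = 0*(1 + (6 - 6)*0) = 0*(1 + 0*0) = 0*(1 + 0) = 0*1 = 0)
h(I) = 1 (h(I) = (2*I)/((2*I)) = (2*I)*(1/(2*I)) = 1)
x = 0 (x = -2*0*(-1) = 0*(-1) = 0)
h(19)*x = 1*0 = 0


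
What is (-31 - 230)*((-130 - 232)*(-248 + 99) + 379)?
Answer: -14176737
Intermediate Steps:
(-31 - 230)*((-130 - 232)*(-248 + 99) + 379) = -261*(-362*(-149) + 379) = -261*(53938 + 379) = -261*54317 = -14176737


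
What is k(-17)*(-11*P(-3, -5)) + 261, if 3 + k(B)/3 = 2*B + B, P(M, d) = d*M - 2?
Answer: 23427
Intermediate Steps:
P(M, d) = -2 + M*d (P(M, d) = M*d - 2 = -2 + M*d)
k(B) = -9 + 9*B (k(B) = -9 + 3*(2*B + B) = -9 + 3*(3*B) = -9 + 9*B)
k(-17)*(-11*P(-3, -5)) + 261 = (-9 + 9*(-17))*(-11*(-2 - 3*(-5))) + 261 = (-9 - 153)*(-11*(-2 + 15)) + 261 = -(-1782)*13 + 261 = -162*(-143) + 261 = 23166 + 261 = 23427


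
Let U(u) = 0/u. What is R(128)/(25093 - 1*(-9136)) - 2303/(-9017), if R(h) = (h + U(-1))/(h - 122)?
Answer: 237065249/925928679 ≈ 0.25603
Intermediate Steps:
U(u) = 0
R(h) = h/(-122 + h) (R(h) = (h + 0)/(h - 122) = h/(-122 + h))
R(128)/(25093 - 1*(-9136)) - 2303/(-9017) = (128/(-122 + 128))/(25093 - 1*(-9136)) - 2303/(-9017) = (128/6)/(25093 + 9136) - 2303*(-1/9017) = (128*(1/6))/34229 + 2303/9017 = (64/3)*(1/34229) + 2303/9017 = 64/102687 + 2303/9017 = 237065249/925928679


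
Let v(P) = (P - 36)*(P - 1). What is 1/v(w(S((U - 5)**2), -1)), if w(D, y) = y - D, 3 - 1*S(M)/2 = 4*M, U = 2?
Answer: 1/1856 ≈ 0.00053879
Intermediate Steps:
S(M) = 6 - 8*M
v(P) = (-1 + P)*(-36 + P) (v(P) = (-36 + P)*(-1 + P) = (-1 + P)*(-36 + P))
1/v(w(S((U - 5)**2), -1)) = 1/(36 + (-1 - (6 - 8*(2 - 5)**2))**2 - 37*(-1 - (6 - 8*(2 - 5)**2))) = 1/(36 + (-1 - (6 - 8*(-3)**2))**2 - 37*(-1 - (6 - 8*(-3)**2))) = 1/(36 + (-1 - (6 - 8*9))**2 - 37*(-1 - (6 - 8*9))) = 1/(36 + (-1 - (6 - 72))**2 - 37*(-1 - (6 - 72))) = 1/(36 + (-1 - 1*(-66))**2 - 37*(-1 - 1*(-66))) = 1/(36 + (-1 + 66)**2 - 37*(-1 + 66)) = 1/(36 + 65**2 - 37*65) = 1/(36 + 4225 - 2405) = 1/1856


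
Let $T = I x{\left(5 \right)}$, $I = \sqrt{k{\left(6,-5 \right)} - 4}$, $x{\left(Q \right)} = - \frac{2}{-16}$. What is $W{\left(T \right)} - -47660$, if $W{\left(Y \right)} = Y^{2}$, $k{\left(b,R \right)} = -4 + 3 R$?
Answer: $\frac{3050217}{64} \approx 47660.0$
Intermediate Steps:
$x{\left(Q \right)} = \frac{1}{8}$ ($x{\left(Q \right)} = \left(-2\right) \left(- \frac{1}{16}\right) = \frac{1}{8}$)
$I = i \sqrt{23}$ ($I = \sqrt{\left(-4 + 3 \left(-5\right)\right) - 4} = \sqrt{\left(-4 - 15\right) - 4} = \sqrt{-19 - 4} = \sqrt{-23} = i \sqrt{23} \approx 4.7958 i$)
$T = \frac{i \sqrt{23}}{8}$ ($T = i \sqrt{23} \cdot \frac{1}{8} = \frac{i \sqrt{23}}{8} \approx 0.59948 i$)
$W{\left(T \right)} - -47660 = \left(\frac{i \sqrt{23}}{8}\right)^{2} - -47660 = - \frac{23}{64} + 47660 = \frac{3050217}{64}$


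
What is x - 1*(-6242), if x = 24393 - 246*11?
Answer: 27929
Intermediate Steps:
x = 21687 (x = 24393 - 2706 = 21687)
x - 1*(-6242) = 21687 - 1*(-6242) = 21687 + 6242 = 27929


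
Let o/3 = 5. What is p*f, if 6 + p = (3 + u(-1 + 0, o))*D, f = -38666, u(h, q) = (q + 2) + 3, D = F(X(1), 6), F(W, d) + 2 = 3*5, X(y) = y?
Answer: -11329138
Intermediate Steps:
o = 15 (o = 3*5 = 15)
F(W, d) = 13 (F(W, d) = -2 + 3*5 = -2 + 15 = 13)
D = 13
u(h, q) = 5 + q (u(h, q) = (2 + q) + 3 = 5 + q)
p = 293 (p = -6 + (3 + (5 + 15))*13 = -6 + (3 + 20)*13 = -6 + 23*13 = -6 + 299 = 293)
p*f = 293*(-38666) = -11329138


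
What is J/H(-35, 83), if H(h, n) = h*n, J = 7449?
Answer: -7449/2905 ≈ -2.5642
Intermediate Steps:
J/H(-35, 83) = 7449/((-35*83)) = 7449/(-2905) = 7449*(-1/2905) = -7449/2905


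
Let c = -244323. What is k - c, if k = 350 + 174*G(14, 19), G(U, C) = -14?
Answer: 242237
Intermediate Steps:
k = -2086 (k = 350 + 174*(-14) = 350 - 2436 = -2086)
k - c = -2086 - 1*(-244323) = -2086 + 244323 = 242237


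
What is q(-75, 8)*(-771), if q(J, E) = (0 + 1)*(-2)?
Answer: 1542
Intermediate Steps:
q(J, E) = -2 (q(J, E) = 1*(-2) = -2)
q(-75, 8)*(-771) = -2*(-771) = 1542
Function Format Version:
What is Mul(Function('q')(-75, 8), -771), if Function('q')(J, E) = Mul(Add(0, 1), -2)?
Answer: 1542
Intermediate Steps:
Function('q')(J, E) = -2 (Function('q')(J, E) = Mul(1, -2) = -2)
Mul(Function('q')(-75, 8), -771) = Mul(-2, -771) = 1542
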